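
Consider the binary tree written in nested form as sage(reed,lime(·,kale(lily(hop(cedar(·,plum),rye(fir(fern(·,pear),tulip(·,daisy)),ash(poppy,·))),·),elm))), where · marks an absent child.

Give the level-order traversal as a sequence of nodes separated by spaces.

Level-order visits nodes level by level from the root, left to right within each level.
Level 0: sage
Level 1: reed, lime
Level 2: kale
Level 3: lily, elm
Level 4: hop
Level 5: cedar, rye
Level 6: plum, fir, ash
Level 7: fern, tulip, poppy
Level 8: pear, daisy

sage reed lime kale lily elm hop cedar rye plum fir ash fern tulip poppy pear daisy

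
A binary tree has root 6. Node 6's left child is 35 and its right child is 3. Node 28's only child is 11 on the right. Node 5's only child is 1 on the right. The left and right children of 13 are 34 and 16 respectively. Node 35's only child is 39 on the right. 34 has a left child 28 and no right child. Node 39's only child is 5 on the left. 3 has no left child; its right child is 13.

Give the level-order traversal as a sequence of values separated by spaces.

6 35 3 39 13 5 34 16 1 28 11

Level-order visits nodes level by level from the root, left to right within each level.
Level 0: 6
Level 1: 35, 3
Level 2: 39, 13
Level 3: 5, 34, 16
Level 4: 1, 28
Level 5: 11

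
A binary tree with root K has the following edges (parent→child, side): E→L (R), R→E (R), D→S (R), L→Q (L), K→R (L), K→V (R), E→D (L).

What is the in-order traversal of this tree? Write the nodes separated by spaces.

In-order visits the left subtree, then the node, then the right subtree.
At K: go left to R.
  At R: no left child.
  Visit R.
  At R: go right to E.
    At E: go left to D.
      At D: no left child.
      Visit D.
      At D: go right to S.
        S is a leaf — visit S.
    Visit E.
    At E: go right to L.
      At L: go left to Q.
        Q is a leaf — visit Q.
      Visit L.
      At L: no right child.
Visit K.
At K: go right to V.
  V is a leaf — visit V.

R D S E Q L K V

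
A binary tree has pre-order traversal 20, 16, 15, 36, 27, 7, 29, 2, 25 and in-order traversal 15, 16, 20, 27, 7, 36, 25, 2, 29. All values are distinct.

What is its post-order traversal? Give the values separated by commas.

15, 16, 7, 27, 25, 2, 29, 36, 20

The first element of pre-order is the root; it splits in-order into left and right subtrees.
Root 20: left subtree has 2 nodes {15, 16}, right has 6 {27, 7, 36, 25, 2, 29}.
  Root 16: left subtree has 1 node {15}, right has 0 { }.
  Root 36: left subtree has 2 nodes {27, 7}, right has 3 {25, 2, 29}.
    Root 27: left subtree has 0 nodes { }, right has 1 {7}.
    Root 29: left subtree has 2 nodes {25, 2}, right has 0 { }.
      Root 2: left subtree has 1 node {25}, right has 0 { }.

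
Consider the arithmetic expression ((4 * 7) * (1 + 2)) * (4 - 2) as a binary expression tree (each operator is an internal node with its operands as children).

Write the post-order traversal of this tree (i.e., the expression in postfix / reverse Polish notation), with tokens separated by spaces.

4 7 * 1 2 + * 4 2 - *

Post-order on an expression tree gives postfix notation: for each operator, emit left operand, right operand, then the operator.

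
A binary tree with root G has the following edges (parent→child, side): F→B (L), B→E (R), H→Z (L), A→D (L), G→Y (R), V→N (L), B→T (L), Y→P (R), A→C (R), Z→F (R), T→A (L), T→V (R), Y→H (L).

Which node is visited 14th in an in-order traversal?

In-order visits the left subtree, then the node, then the right subtree.
At G: no left child.
Visit G.
At G: go right to Y.
  At Y: go left to H.
    At H: go left to Z.
      At Z: no left child.
      Visit Z.
      At Z: go right to F.
        At F: go left to B.
          At B: go left to T.
            At T: go left to A.
              At A: go left to D.
                D is a leaf — visit D.
              Visit A.
              At A: go right to C.
                C is a leaf — visit C.
            Visit T.
            At T: go right to V.
              At V: go left to N.
                N is a leaf — visit N.
              Visit V.
              At V: no right child.
          Visit B.
          At B: go right to E.
            E is a leaf — visit E.
        Visit F.
        At F: no right child.
    Visit H.
    At H: no right child.
  Visit Y.
  At Y: go right to P.
    P is a leaf — visit P.
Full in-order sequence: G, Z, D, A, C, T, N, V, B, E, F, H, Y, P.

P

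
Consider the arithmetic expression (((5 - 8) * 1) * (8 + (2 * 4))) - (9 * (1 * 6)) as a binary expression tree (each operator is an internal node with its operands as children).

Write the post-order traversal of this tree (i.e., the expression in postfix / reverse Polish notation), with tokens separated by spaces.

5 8 - 1 * 8 2 4 * + * 9 1 6 * * -

Post-order on an expression tree gives postfix notation: for each operator, emit left operand, right operand, then the operator.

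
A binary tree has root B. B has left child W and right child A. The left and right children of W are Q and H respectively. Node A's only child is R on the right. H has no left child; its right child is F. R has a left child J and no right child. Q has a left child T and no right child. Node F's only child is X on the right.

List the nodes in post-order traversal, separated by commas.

Post-order visits the left subtree, then the right subtree, then the node.
At B: go left to W.
  At W: go left to Q.
    At Q: go left to T.
      T is a leaf — visit T.
    At Q: no right child.
    Visit Q.
  At W: go right to H.
    At H: no left child.
    At H: go right to F.
      At F: no left child.
      At F: go right to X.
        X is a leaf — visit X.
      Visit F.
    Visit H.
  Visit W.
At B: go right to A.
  At A: no left child.
  At A: go right to R.
    At R: go left to J.
      J is a leaf — visit J.
    At R: no right child.
    Visit R.
  Visit A.
Visit B.

T, Q, X, F, H, W, J, R, A, B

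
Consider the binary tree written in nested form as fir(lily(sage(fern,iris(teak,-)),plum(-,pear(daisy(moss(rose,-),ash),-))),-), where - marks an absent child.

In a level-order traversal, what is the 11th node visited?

ash

Level-order visits nodes level by level from the root, left to right within each level.
Level 0: fir
Level 1: lily
Level 2: sage, plum
Level 3: fern, iris, pear
Level 4: teak, daisy
Level 5: moss, ash
Level 6: rose
Full level-order sequence: fir, lily, sage, plum, fern, iris, pear, teak, daisy, moss, ash, rose.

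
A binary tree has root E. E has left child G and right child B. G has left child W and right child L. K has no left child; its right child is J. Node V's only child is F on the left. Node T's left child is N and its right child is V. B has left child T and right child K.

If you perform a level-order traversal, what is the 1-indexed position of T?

6

Level-order visits nodes level by level from the root, left to right within each level.
Level 0: E
Level 1: G, B
Level 2: W, L, T, K
Level 3: N, V, J
Level 4: F
Full level-order sequence: E, G, B, W, L, T, K, N, V, J, F.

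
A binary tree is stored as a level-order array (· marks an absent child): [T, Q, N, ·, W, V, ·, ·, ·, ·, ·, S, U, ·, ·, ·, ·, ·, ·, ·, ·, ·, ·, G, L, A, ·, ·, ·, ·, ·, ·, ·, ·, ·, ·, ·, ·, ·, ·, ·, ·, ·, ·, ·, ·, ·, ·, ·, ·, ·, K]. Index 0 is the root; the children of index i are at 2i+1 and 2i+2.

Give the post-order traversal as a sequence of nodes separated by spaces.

W Q G L S K A U V N T

Post-order visits the left subtree, then the right subtree, then the node.
At T: go left to Q.
  At Q: no left child.
  At Q: go right to W.
    W is a leaf — visit W.
  Visit Q.
At T: go right to N.
  At N: go left to V.
    At V: go left to S.
      At S: go left to G.
        G is a leaf — visit G.
      At S: go right to L.
        L is a leaf — visit L.
      Visit S.
    At V: go right to U.
      At U: go left to A.
        At A: go left to K.
          K is a leaf — visit K.
        At A: no right child.
        Visit A.
      At U: no right child.
      Visit U.
    Visit V.
  At N: no right child.
  Visit N.
Visit T.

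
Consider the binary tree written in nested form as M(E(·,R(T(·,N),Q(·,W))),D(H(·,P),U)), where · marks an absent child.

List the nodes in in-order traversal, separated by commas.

E, T, N, R, Q, W, M, H, P, D, U

In-order visits the left subtree, then the node, then the right subtree.
At M: go left to E.
  At E: no left child.
  Visit E.
  At E: go right to R.
    At R: go left to T.
      At T: no left child.
      Visit T.
      At T: go right to N.
        N is a leaf — visit N.
    Visit R.
    At R: go right to Q.
      At Q: no left child.
      Visit Q.
      At Q: go right to W.
        W is a leaf — visit W.
Visit M.
At M: go right to D.
  At D: go left to H.
    At H: no left child.
    Visit H.
    At H: go right to P.
      P is a leaf — visit P.
  Visit D.
  At D: go right to U.
    U is a leaf — visit U.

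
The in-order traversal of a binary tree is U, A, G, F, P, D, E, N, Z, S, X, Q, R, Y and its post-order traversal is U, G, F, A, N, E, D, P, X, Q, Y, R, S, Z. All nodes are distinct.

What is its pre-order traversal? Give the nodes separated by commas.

The last element of post-order is the root; it splits in-order into left and right subtrees.
Root Z: left subtree has 8 nodes {U, A, G, F, P, D, E, N}, right has 5 {S, X, Q, R, Y}.
  Root P: left subtree has 4 nodes {U, A, G, F}, right has 3 {D, E, N}.
    Root A: left subtree has 1 node {U}, right has 2 {G, F}.
      Root F: left subtree has 1 node {G}, right has 0 { }.
    Root D: left subtree has 0 nodes { }, right has 2 {E, N}.
      Root E: left subtree has 0 nodes { }, right has 1 {N}.
  Root S: left subtree has 0 nodes { }, right has 4 {X, Q, R, Y}.
    Root R: left subtree has 2 nodes {X, Q}, right has 1 {Y}.
      Root Q: left subtree has 1 node {X}, right has 0 { }.

Z, P, A, U, F, G, D, E, N, S, R, Q, X, Y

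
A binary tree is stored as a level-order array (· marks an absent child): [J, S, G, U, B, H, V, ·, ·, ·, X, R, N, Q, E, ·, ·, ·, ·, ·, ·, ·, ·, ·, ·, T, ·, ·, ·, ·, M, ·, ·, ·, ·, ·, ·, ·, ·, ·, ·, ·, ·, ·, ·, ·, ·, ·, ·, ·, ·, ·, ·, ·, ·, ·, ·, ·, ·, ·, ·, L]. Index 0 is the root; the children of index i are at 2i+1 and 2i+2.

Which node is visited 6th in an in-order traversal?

In-order visits the left subtree, then the node, then the right subtree.
At J: go left to S.
  At S: go left to U.
    U is a leaf — visit U.
  Visit S.
  At S: go right to B.
    At B: no left child.
    Visit B.
    At B: go right to X.
      X is a leaf — visit X.
Visit J.
At J: go right to G.
  At G: go left to H.
    At H: go left to R.
      R is a leaf — visit R.
    Visit H.
    At H: go right to N.
      At N: go left to T.
        T is a leaf — visit T.
      Visit N.
      At N: no right child.
  Visit G.
  At G: go right to V.
    At V: go left to Q.
      Q is a leaf — visit Q.
    Visit V.
    At V: go right to E.
      At E: no left child.
      Visit E.
      At E: go right to M.
        At M: go left to L.
          L is a leaf — visit L.
        Visit M.
        At M: no right child.
Full in-order sequence: U, S, B, X, J, R, H, T, N, G, Q, V, E, L, M.

R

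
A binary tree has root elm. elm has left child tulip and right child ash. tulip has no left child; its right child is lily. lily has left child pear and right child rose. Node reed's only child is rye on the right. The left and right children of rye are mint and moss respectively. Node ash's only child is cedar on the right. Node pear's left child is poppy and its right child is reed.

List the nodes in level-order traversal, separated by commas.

Level-order visits nodes level by level from the root, left to right within each level.
Level 0: elm
Level 1: tulip, ash
Level 2: lily, cedar
Level 3: pear, rose
Level 4: poppy, reed
Level 5: rye
Level 6: mint, moss

elm, tulip, ash, lily, cedar, pear, rose, poppy, reed, rye, mint, moss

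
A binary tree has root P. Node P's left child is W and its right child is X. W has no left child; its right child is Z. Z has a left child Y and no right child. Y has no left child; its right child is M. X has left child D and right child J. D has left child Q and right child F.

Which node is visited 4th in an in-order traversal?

Z

In-order visits the left subtree, then the node, then the right subtree.
At P: go left to W.
  At W: no left child.
  Visit W.
  At W: go right to Z.
    At Z: go left to Y.
      At Y: no left child.
      Visit Y.
      At Y: go right to M.
        M is a leaf — visit M.
    Visit Z.
    At Z: no right child.
Visit P.
At P: go right to X.
  At X: go left to D.
    At D: go left to Q.
      Q is a leaf — visit Q.
    Visit D.
    At D: go right to F.
      F is a leaf — visit F.
  Visit X.
  At X: go right to J.
    J is a leaf — visit J.
Full in-order sequence: W, Y, M, Z, P, Q, D, F, X, J.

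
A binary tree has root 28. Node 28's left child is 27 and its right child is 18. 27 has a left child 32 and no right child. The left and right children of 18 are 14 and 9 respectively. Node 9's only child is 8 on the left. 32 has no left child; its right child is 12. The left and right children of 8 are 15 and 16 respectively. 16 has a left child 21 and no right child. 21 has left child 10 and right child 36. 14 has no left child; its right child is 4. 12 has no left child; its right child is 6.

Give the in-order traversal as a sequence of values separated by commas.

In-order visits the left subtree, then the node, then the right subtree.
At 28: go left to 27.
  At 27: go left to 32.
    At 32: no left child.
    Visit 32.
    At 32: go right to 12.
      At 12: no left child.
      Visit 12.
      At 12: go right to 6.
        6 is a leaf — visit 6.
  Visit 27.
  At 27: no right child.
Visit 28.
At 28: go right to 18.
  At 18: go left to 14.
    At 14: no left child.
    Visit 14.
    At 14: go right to 4.
      4 is a leaf — visit 4.
  Visit 18.
  At 18: go right to 9.
    At 9: go left to 8.
      At 8: go left to 15.
        15 is a leaf — visit 15.
      Visit 8.
      At 8: go right to 16.
        At 16: go left to 21.
          At 21: go left to 10.
            10 is a leaf — visit 10.
          Visit 21.
          At 21: go right to 36.
            36 is a leaf — visit 36.
        Visit 16.
        At 16: no right child.
    Visit 9.
    At 9: no right child.

32, 12, 6, 27, 28, 14, 4, 18, 15, 8, 10, 21, 36, 16, 9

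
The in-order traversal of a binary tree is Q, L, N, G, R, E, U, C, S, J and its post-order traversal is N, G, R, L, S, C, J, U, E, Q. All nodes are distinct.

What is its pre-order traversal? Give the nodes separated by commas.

Q, E, L, R, G, N, U, J, C, S

The last element of post-order is the root; it splits in-order into left and right subtrees.
Root Q: left subtree has 0 nodes { }, right has 9 {L, N, G, R, E, U, C, S, J}.
  Root E: left subtree has 4 nodes {L, N, G, R}, right has 4 {U, C, S, J}.
    Root L: left subtree has 0 nodes { }, right has 3 {N, G, R}.
      Root R: left subtree has 2 nodes {N, G}, right has 0 { }.
        Root G: left subtree has 1 node {N}, right has 0 { }.
    Root U: left subtree has 0 nodes { }, right has 3 {C, S, J}.
      Root J: left subtree has 2 nodes {C, S}, right has 0 { }.
        Root C: left subtree has 0 nodes { }, right has 1 {S}.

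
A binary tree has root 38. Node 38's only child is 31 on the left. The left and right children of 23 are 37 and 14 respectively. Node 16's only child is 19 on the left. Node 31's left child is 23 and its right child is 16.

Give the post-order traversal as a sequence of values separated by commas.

Post-order visits the left subtree, then the right subtree, then the node.
At 38: go left to 31.
  At 31: go left to 23.
    At 23: go left to 37.
      37 is a leaf — visit 37.
    At 23: go right to 14.
      14 is a leaf — visit 14.
    Visit 23.
  At 31: go right to 16.
    At 16: go left to 19.
      19 is a leaf — visit 19.
    At 16: no right child.
    Visit 16.
  Visit 31.
At 38: no right child.
Visit 38.

37, 14, 23, 19, 16, 31, 38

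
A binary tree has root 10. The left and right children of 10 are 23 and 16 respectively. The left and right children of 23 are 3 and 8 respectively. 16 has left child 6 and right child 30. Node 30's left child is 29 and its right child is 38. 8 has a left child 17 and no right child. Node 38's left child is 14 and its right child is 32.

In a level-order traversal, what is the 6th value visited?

Level-order visits nodes level by level from the root, left to right within each level.
Level 0: 10
Level 1: 23, 16
Level 2: 3, 8, 6, 30
Level 3: 17, 29, 38
Level 4: 14, 32
Full level-order sequence: 10, 23, 16, 3, 8, 6, 30, 17, 29, 38, 14, 32.

6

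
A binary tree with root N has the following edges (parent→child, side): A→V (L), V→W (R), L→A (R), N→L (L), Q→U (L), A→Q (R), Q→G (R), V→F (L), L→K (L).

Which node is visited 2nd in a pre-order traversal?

L

Pre-order visits the node, then its left subtree, then its right subtree.
Visit N.
At N: go left to L.
  Visit L.
  At L: go left to K.
    K is a leaf — visit K.
  At L: go right to A.
    Visit A.
    At A: go left to V.
      Visit V.
      At V: go left to F.
        F is a leaf — visit F.
      At V: go right to W.
        W is a leaf — visit W.
    At A: go right to Q.
      Visit Q.
      At Q: go left to U.
        U is a leaf — visit U.
      At Q: go right to G.
        G is a leaf — visit G.
At N: no right child.
Full pre-order sequence: N, L, K, A, V, F, W, Q, U, G.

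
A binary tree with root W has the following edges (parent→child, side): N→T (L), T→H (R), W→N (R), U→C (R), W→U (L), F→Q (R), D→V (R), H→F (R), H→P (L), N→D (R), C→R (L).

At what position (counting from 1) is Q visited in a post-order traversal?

5

Post-order visits the left subtree, then the right subtree, then the node.
At W: go left to U.
  At U: no left child.
  At U: go right to C.
    At C: go left to R.
      R is a leaf — visit R.
    At C: no right child.
    Visit C.
  Visit U.
At W: go right to N.
  At N: go left to T.
    At T: no left child.
    At T: go right to H.
      At H: go left to P.
        P is a leaf — visit P.
      At H: go right to F.
        At F: no left child.
        At F: go right to Q.
          Q is a leaf — visit Q.
        Visit F.
      Visit H.
    Visit T.
  At N: go right to D.
    At D: no left child.
    At D: go right to V.
      V is a leaf — visit V.
    Visit D.
  Visit N.
Visit W.
Full post-order sequence: R, C, U, P, Q, F, H, T, V, D, N, W.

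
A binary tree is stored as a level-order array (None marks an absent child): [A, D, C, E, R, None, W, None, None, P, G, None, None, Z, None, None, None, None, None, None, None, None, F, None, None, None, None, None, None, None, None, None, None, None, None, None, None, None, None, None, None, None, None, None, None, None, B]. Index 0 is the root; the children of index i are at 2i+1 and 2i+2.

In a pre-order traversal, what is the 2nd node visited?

D

Pre-order visits the node, then its left subtree, then its right subtree.
Visit A.
At A: go left to D.
  Visit D.
  At D: go left to E.
    E is a leaf — visit E.
  At D: go right to R.
    Visit R.
    At R: go left to P.
      P is a leaf — visit P.
    At R: go right to G.
      Visit G.
      At G: no left child.
      At G: go right to F.
        Visit F.
        At F: no left child.
        At F: go right to B.
          B is a leaf — visit B.
At A: go right to C.
  Visit C.
  At C: no left child.
  At C: go right to W.
    Visit W.
    At W: go left to Z.
      Z is a leaf — visit Z.
    At W: no right child.
Full pre-order sequence: A, D, E, R, P, G, F, B, C, W, Z.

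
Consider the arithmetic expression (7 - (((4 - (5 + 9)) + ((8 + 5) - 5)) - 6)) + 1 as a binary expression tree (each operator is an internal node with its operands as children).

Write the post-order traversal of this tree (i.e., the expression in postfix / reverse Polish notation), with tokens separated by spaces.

Post-order on an expression tree gives postfix notation: for each operator, emit left operand, right operand, then the operator.

7 4 5 9 + - 8 5 + 5 - + 6 - - 1 +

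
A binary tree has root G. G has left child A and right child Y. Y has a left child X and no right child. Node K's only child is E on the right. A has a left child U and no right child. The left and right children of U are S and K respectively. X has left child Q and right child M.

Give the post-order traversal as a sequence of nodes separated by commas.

Post-order visits the left subtree, then the right subtree, then the node.
At G: go left to A.
  At A: go left to U.
    At U: go left to S.
      S is a leaf — visit S.
    At U: go right to K.
      At K: no left child.
      At K: go right to E.
        E is a leaf — visit E.
      Visit K.
    Visit U.
  At A: no right child.
  Visit A.
At G: go right to Y.
  At Y: go left to X.
    At X: go left to Q.
      Q is a leaf — visit Q.
    At X: go right to M.
      M is a leaf — visit M.
    Visit X.
  At Y: no right child.
  Visit Y.
Visit G.

S, E, K, U, A, Q, M, X, Y, G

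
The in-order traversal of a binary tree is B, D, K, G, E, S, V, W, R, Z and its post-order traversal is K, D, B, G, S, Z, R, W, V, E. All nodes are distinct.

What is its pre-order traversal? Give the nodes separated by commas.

E, G, B, D, K, V, S, W, R, Z

The last element of post-order is the root; it splits in-order into left and right subtrees.
Root E: left subtree has 4 nodes {B, D, K, G}, right has 5 {S, V, W, R, Z}.
  Root G: left subtree has 3 nodes {B, D, K}, right has 0 { }.
    Root B: left subtree has 0 nodes { }, right has 2 {D, K}.
      Root D: left subtree has 0 nodes { }, right has 1 {K}.
  Root V: left subtree has 1 node {S}, right has 3 {W, R, Z}.
    Root W: left subtree has 0 nodes { }, right has 2 {R, Z}.
      Root R: left subtree has 0 nodes { }, right has 1 {Z}.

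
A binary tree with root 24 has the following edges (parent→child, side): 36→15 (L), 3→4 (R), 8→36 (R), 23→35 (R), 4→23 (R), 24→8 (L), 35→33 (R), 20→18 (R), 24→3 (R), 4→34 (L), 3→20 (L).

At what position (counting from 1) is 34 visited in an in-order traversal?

8

In-order visits the left subtree, then the node, then the right subtree.
At 24: go left to 8.
  At 8: no left child.
  Visit 8.
  At 8: go right to 36.
    At 36: go left to 15.
      15 is a leaf — visit 15.
    Visit 36.
    At 36: no right child.
Visit 24.
At 24: go right to 3.
  At 3: go left to 20.
    At 20: no left child.
    Visit 20.
    At 20: go right to 18.
      18 is a leaf — visit 18.
  Visit 3.
  At 3: go right to 4.
    At 4: go left to 34.
      34 is a leaf — visit 34.
    Visit 4.
    At 4: go right to 23.
      At 23: no left child.
      Visit 23.
      At 23: go right to 35.
        At 35: no left child.
        Visit 35.
        At 35: go right to 33.
          33 is a leaf — visit 33.
Full in-order sequence: 8, 15, 36, 24, 20, 18, 3, 34, 4, 23, 35, 33.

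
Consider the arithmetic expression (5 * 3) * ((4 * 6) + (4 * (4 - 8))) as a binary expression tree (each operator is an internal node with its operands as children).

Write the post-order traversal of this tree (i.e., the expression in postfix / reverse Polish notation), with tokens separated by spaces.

Post-order on an expression tree gives postfix notation: for each operator, emit left operand, right operand, then the operator.

5 3 * 4 6 * 4 4 8 - * + *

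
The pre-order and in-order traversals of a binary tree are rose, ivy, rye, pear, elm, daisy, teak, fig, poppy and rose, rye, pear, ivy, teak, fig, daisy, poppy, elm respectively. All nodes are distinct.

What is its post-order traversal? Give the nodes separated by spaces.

pear rye fig teak poppy daisy elm ivy rose

The first element of pre-order is the root; it splits in-order into left and right subtrees.
Root rose: left subtree has 0 nodes { }, right has 8 {rye, pear, ivy, teak, fig, daisy, poppy, elm}.
  Root ivy: left subtree has 2 nodes {rye, pear}, right has 5 {teak, fig, daisy, poppy, elm}.
    Root rye: left subtree has 0 nodes { }, right has 1 {pear}.
    Root elm: left subtree has 4 nodes {teak, fig, daisy, poppy}, right has 0 { }.
      Root daisy: left subtree has 2 nodes {teak, fig}, right has 1 {poppy}.
        Root teak: left subtree has 0 nodes { }, right has 1 {fig}.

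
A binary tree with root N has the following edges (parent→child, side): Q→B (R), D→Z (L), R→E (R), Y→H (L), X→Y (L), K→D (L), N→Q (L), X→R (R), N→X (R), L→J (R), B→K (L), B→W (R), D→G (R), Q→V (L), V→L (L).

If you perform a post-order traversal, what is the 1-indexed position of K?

7

Post-order visits the left subtree, then the right subtree, then the node.
At N: go left to Q.
  At Q: go left to V.
    At V: go left to L.
      At L: no left child.
      At L: go right to J.
        J is a leaf — visit J.
      Visit L.
    At V: no right child.
    Visit V.
  At Q: go right to B.
    At B: go left to K.
      At K: go left to D.
        At D: go left to Z.
          Z is a leaf — visit Z.
        At D: go right to G.
          G is a leaf — visit G.
        Visit D.
      At K: no right child.
      Visit K.
    At B: go right to W.
      W is a leaf — visit W.
    Visit B.
  Visit Q.
At N: go right to X.
  At X: go left to Y.
    At Y: go left to H.
      H is a leaf — visit H.
    At Y: no right child.
    Visit Y.
  At X: go right to R.
    At R: no left child.
    At R: go right to E.
      E is a leaf — visit E.
    Visit R.
  Visit X.
Visit N.
Full post-order sequence: J, L, V, Z, G, D, K, W, B, Q, H, Y, E, R, X, N.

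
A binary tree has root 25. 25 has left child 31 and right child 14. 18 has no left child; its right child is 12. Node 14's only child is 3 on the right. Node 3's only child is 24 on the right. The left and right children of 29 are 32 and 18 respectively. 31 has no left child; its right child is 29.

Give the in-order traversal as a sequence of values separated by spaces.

31 32 29 18 12 25 14 3 24

In-order visits the left subtree, then the node, then the right subtree.
At 25: go left to 31.
  At 31: no left child.
  Visit 31.
  At 31: go right to 29.
    At 29: go left to 32.
      32 is a leaf — visit 32.
    Visit 29.
    At 29: go right to 18.
      At 18: no left child.
      Visit 18.
      At 18: go right to 12.
        12 is a leaf — visit 12.
Visit 25.
At 25: go right to 14.
  At 14: no left child.
  Visit 14.
  At 14: go right to 3.
    At 3: no left child.
    Visit 3.
    At 3: go right to 24.
      24 is a leaf — visit 24.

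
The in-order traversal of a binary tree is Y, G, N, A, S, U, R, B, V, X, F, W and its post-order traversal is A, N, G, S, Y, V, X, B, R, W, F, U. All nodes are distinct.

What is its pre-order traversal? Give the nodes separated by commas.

U, Y, S, G, N, A, F, R, B, X, V, W

The last element of post-order is the root; it splits in-order into left and right subtrees.
Root U: left subtree has 5 nodes {Y, G, N, A, S}, right has 6 {R, B, V, X, F, W}.
  Root Y: left subtree has 0 nodes { }, right has 4 {G, N, A, S}.
    Root S: left subtree has 3 nodes {G, N, A}, right has 0 { }.
      Root G: left subtree has 0 nodes { }, right has 2 {N, A}.
        Root N: left subtree has 0 nodes { }, right has 1 {A}.
  Root F: left subtree has 4 nodes {R, B, V, X}, right has 1 {W}.
    Root R: left subtree has 0 nodes { }, right has 3 {B, V, X}.
      Root B: left subtree has 0 nodes { }, right has 2 {V, X}.
        Root X: left subtree has 1 node {V}, right has 0 { }.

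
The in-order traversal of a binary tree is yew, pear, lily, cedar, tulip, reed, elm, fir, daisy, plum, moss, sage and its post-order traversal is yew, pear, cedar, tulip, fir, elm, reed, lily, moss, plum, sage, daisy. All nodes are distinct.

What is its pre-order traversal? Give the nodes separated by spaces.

The last element of post-order is the root; it splits in-order into left and right subtrees.
Root daisy: left subtree has 8 nodes {yew, pear, lily, cedar, tulip, reed, elm, fir}, right has 3 {plum, moss, sage}.
  Root lily: left subtree has 2 nodes {yew, pear}, right has 5 {cedar, tulip, reed, elm, fir}.
    Root pear: left subtree has 1 node {yew}, right has 0 { }.
    Root reed: left subtree has 2 nodes {cedar, tulip}, right has 2 {elm, fir}.
      Root tulip: left subtree has 1 node {cedar}, right has 0 { }.
      Root elm: left subtree has 0 nodes { }, right has 1 {fir}.
  Root sage: left subtree has 2 nodes {plum, moss}, right has 0 { }.
    Root plum: left subtree has 0 nodes { }, right has 1 {moss}.

daisy lily pear yew reed tulip cedar elm fir sage plum moss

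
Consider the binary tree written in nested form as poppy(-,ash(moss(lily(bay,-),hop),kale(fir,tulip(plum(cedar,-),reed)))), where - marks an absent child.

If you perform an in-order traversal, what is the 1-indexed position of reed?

In-order visits the left subtree, then the node, then the right subtree.
At poppy: no left child.
Visit poppy.
At poppy: go right to ash.
  At ash: go left to moss.
    At moss: go left to lily.
      At lily: go left to bay.
        bay is a leaf — visit bay.
      Visit lily.
      At lily: no right child.
    Visit moss.
    At moss: go right to hop.
      hop is a leaf — visit hop.
  Visit ash.
  At ash: go right to kale.
    At kale: go left to fir.
      fir is a leaf — visit fir.
    Visit kale.
    At kale: go right to tulip.
      At tulip: go left to plum.
        At plum: go left to cedar.
          cedar is a leaf — visit cedar.
        Visit plum.
        At plum: no right child.
      Visit tulip.
      At tulip: go right to reed.
        reed is a leaf — visit reed.
Full in-order sequence: poppy, bay, lily, moss, hop, ash, fir, kale, cedar, plum, tulip, reed.

12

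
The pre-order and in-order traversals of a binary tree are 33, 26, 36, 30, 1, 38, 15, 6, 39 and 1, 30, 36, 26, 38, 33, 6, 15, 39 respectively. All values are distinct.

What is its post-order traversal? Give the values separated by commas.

The first element of pre-order is the root; it splits in-order into left and right subtrees.
Root 33: left subtree has 5 nodes {1, 30, 36, 26, 38}, right has 3 {6, 15, 39}.
  Root 26: left subtree has 3 nodes {1, 30, 36}, right has 1 {38}.
    Root 36: left subtree has 2 nodes {1, 30}, right has 0 { }.
      Root 30: left subtree has 1 node {1}, right has 0 { }.
  Root 15: left subtree has 1 node {6}, right has 1 {39}.

1, 30, 36, 38, 26, 6, 39, 15, 33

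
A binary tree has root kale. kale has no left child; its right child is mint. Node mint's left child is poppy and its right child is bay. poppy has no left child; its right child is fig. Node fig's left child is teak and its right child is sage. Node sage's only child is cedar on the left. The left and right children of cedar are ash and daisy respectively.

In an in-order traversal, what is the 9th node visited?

mint

In-order visits the left subtree, then the node, then the right subtree.
At kale: no left child.
Visit kale.
At kale: go right to mint.
  At mint: go left to poppy.
    At poppy: no left child.
    Visit poppy.
    At poppy: go right to fig.
      At fig: go left to teak.
        teak is a leaf — visit teak.
      Visit fig.
      At fig: go right to sage.
        At sage: go left to cedar.
          At cedar: go left to ash.
            ash is a leaf — visit ash.
          Visit cedar.
          At cedar: go right to daisy.
            daisy is a leaf — visit daisy.
        Visit sage.
        At sage: no right child.
  Visit mint.
  At mint: go right to bay.
    bay is a leaf — visit bay.
Full in-order sequence: kale, poppy, teak, fig, ash, cedar, daisy, sage, mint, bay.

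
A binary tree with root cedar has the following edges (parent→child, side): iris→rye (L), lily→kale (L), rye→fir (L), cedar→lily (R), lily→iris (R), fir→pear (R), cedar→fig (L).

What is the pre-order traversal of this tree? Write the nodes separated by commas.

cedar, fig, lily, kale, iris, rye, fir, pear

Pre-order visits the node, then its left subtree, then its right subtree.
Visit cedar.
At cedar: go left to fig.
  fig is a leaf — visit fig.
At cedar: go right to lily.
  Visit lily.
  At lily: go left to kale.
    kale is a leaf — visit kale.
  At lily: go right to iris.
    Visit iris.
    At iris: go left to rye.
      Visit rye.
      At rye: go left to fir.
        Visit fir.
        At fir: no left child.
        At fir: go right to pear.
          pear is a leaf — visit pear.
      At rye: no right child.
    At iris: no right child.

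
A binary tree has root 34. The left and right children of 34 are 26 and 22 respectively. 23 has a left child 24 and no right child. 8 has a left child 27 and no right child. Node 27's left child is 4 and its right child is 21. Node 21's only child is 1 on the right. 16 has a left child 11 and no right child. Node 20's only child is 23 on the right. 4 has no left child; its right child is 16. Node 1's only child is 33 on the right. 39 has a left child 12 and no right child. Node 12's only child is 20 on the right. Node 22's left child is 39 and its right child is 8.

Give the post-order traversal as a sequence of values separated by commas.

Post-order visits the left subtree, then the right subtree, then the node.
At 34: go left to 26.
  26 is a leaf — visit 26.
At 34: go right to 22.
  At 22: go left to 39.
    At 39: go left to 12.
      At 12: no left child.
      At 12: go right to 20.
        At 20: no left child.
        At 20: go right to 23.
          At 23: go left to 24.
            24 is a leaf — visit 24.
          At 23: no right child.
          Visit 23.
        Visit 20.
      Visit 12.
    At 39: no right child.
    Visit 39.
  At 22: go right to 8.
    At 8: go left to 27.
      At 27: go left to 4.
        At 4: no left child.
        At 4: go right to 16.
          At 16: go left to 11.
            11 is a leaf — visit 11.
          At 16: no right child.
          Visit 16.
        Visit 4.
      At 27: go right to 21.
        At 21: no left child.
        At 21: go right to 1.
          At 1: no left child.
          At 1: go right to 33.
            33 is a leaf — visit 33.
          Visit 1.
        Visit 21.
      Visit 27.
    At 8: no right child.
    Visit 8.
  Visit 22.
Visit 34.

26, 24, 23, 20, 12, 39, 11, 16, 4, 33, 1, 21, 27, 8, 22, 34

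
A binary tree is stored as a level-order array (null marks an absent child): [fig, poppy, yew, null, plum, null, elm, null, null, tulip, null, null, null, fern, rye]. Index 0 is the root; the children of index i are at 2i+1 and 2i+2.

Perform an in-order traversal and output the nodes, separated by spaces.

In-order visits the left subtree, then the node, then the right subtree.
At fig: go left to poppy.
  At poppy: no left child.
  Visit poppy.
  At poppy: go right to plum.
    At plum: go left to tulip.
      tulip is a leaf — visit tulip.
    Visit plum.
    At plum: no right child.
Visit fig.
At fig: go right to yew.
  At yew: no left child.
  Visit yew.
  At yew: go right to elm.
    At elm: go left to fern.
      fern is a leaf — visit fern.
    Visit elm.
    At elm: go right to rye.
      rye is a leaf — visit rye.

poppy tulip plum fig yew fern elm rye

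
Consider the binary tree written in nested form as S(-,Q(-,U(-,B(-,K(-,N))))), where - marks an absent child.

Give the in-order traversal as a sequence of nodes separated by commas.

In-order visits the left subtree, then the node, then the right subtree.
At S: no left child.
Visit S.
At S: go right to Q.
  At Q: no left child.
  Visit Q.
  At Q: go right to U.
    At U: no left child.
    Visit U.
    At U: go right to B.
      At B: no left child.
      Visit B.
      At B: go right to K.
        At K: no left child.
        Visit K.
        At K: go right to N.
          N is a leaf — visit N.

S, Q, U, B, K, N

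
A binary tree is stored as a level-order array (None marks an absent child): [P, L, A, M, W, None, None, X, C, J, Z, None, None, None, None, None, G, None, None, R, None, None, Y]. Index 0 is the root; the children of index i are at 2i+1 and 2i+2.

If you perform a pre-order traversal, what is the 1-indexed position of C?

6

Pre-order visits the node, then its left subtree, then its right subtree.
Visit P.
At P: go left to L.
  Visit L.
  At L: go left to M.
    Visit M.
    At M: go left to X.
      Visit X.
      At X: no left child.
      At X: go right to G.
        G is a leaf — visit G.
    At M: go right to C.
      C is a leaf — visit C.
  At L: go right to W.
    Visit W.
    At W: go left to J.
      Visit J.
      At J: go left to R.
        R is a leaf — visit R.
      At J: no right child.
    At W: go right to Z.
      Visit Z.
      At Z: no left child.
      At Z: go right to Y.
        Y is a leaf — visit Y.
At P: go right to A.
  A is a leaf — visit A.
Full pre-order sequence: P, L, M, X, G, C, W, J, R, Z, Y, A.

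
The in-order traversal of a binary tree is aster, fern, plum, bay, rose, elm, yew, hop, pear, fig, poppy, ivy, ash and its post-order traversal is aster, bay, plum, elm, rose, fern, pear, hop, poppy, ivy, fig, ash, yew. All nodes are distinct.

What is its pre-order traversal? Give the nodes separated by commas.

The last element of post-order is the root; it splits in-order into left and right subtrees.
Root yew: left subtree has 6 nodes {aster, fern, plum, bay, rose, elm}, right has 6 {hop, pear, fig, poppy, ivy, ash}.
  Root fern: left subtree has 1 node {aster}, right has 4 {plum, bay, rose, elm}.
    Root rose: left subtree has 2 nodes {plum, bay}, right has 1 {elm}.
      Root plum: left subtree has 0 nodes { }, right has 1 {bay}.
  Root ash: left subtree has 5 nodes {hop, pear, fig, poppy, ivy}, right has 0 { }.
    Root fig: left subtree has 2 nodes {hop, pear}, right has 2 {poppy, ivy}.
      Root hop: left subtree has 0 nodes { }, right has 1 {pear}.
      Root ivy: left subtree has 1 node {poppy}, right has 0 { }.

yew, fern, aster, rose, plum, bay, elm, ash, fig, hop, pear, ivy, poppy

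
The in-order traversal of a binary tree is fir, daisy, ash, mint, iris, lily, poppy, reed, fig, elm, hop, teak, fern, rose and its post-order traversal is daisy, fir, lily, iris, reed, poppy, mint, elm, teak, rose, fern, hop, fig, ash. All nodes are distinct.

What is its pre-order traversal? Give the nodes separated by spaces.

ash fir daisy fig mint poppy iris lily reed hop elm fern teak rose

The last element of post-order is the root; it splits in-order into left and right subtrees.
Root ash: left subtree has 2 nodes {fir, daisy}, right has 11 {mint, iris, lily, poppy, reed, fig, elm, hop, teak, fern, rose}.
  Root fir: left subtree has 0 nodes { }, right has 1 {daisy}.
  Root fig: left subtree has 5 nodes {mint, iris, lily, poppy, reed}, right has 5 {elm, hop, teak, fern, rose}.
    Root mint: left subtree has 0 nodes { }, right has 4 {iris, lily, poppy, reed}.
      Root poppy: left subtree has 2 nodes {iris, lily}, right has 1 {reed}.
        Root iris: left subtree has 0 nodes { }, right has 1 {lily}.
    Root hop: left subtree has 1 node {elm}, right has 3 {teak, fern, rose}.
      Root fern: left subtree has 1 node {teak}, right has 1 {rose}.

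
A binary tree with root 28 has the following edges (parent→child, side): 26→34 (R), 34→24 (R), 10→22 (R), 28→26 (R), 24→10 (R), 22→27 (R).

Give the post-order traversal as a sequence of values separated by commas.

27, 22, 10, 24, 34, 26, 28

Post-order visits the left subtree, then the right subtree, then the node.
At 28: no left child.
At 28: go right to 26.
  At 26: no left child.
  At 26: go right to 34.
    At 34: no left child.
    At 34: go right to 24.
      At 24: no left child.
      At 24: go right to 10.
        At 10: no left child.
        At 10: go right to 22.
          At 22: no left child.
          At 22: go right to 27.
            27 is a leaf — visit 27.
          Visit 22.
        Visit 10.
      Visit 24.
    Visit 34.
  Visit 26.
Visit 28.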